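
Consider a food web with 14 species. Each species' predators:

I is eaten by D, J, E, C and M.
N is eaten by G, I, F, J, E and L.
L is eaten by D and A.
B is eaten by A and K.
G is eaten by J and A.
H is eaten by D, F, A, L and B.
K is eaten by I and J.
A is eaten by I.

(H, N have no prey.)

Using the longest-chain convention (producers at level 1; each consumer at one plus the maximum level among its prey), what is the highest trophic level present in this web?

Producers (level 1): H, N.
H → L → A → I → E gives E level 5.
No species has a prey at level 5, so no species reaches level 6.

5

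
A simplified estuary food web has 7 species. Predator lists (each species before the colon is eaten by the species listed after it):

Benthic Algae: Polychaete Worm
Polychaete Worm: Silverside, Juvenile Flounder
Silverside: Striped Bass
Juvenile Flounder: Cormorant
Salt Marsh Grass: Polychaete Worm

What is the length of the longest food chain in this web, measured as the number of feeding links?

One longest chain: Benthic Algae → Polychaete Worm → Juvenile Flounder → Cormorant.
It has 4 species and 3 links.

3 links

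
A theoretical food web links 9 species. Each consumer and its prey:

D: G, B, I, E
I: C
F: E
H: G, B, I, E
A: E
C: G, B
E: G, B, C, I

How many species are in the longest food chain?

One longest chain: G → C → I → E → H.
It has 5 species and 4 links.

5 species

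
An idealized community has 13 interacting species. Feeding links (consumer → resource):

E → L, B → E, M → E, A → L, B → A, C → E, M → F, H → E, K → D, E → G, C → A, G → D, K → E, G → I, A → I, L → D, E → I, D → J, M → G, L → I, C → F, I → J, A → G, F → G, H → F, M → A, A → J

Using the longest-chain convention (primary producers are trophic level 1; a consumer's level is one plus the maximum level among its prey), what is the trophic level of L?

J is a producer → level 1.
D eats J → level 2.
L eats D (level 2); other prey at levels: I 2 → level 3.

Trophic level 3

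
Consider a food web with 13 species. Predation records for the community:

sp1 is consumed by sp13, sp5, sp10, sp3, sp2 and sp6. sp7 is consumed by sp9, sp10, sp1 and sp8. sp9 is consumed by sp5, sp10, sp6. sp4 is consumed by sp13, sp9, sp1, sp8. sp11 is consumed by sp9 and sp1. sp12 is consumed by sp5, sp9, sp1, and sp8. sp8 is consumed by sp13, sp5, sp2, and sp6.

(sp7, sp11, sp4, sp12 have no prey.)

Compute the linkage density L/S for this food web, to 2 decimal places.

There are L = 27 links among S = 13 species.
L/S = 27/13 = 2.0769 ≈ 2.08.

L/S = 2.08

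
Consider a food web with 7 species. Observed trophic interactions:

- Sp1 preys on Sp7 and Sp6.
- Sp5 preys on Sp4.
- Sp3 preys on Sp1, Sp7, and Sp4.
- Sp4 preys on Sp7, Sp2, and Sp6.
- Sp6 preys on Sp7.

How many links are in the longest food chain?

3 links

One longest chain: Sp7 → Sp6 → Sp1 → Sp3.
It has 4 species and 3 links.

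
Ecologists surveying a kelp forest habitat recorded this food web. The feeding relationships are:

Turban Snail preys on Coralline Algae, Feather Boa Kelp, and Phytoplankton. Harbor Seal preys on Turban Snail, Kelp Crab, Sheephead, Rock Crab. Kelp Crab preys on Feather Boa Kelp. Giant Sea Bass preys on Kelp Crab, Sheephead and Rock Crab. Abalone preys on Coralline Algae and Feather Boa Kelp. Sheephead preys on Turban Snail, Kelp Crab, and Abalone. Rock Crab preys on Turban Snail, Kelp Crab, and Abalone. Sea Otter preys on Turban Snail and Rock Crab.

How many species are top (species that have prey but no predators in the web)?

Top species (has prey, but nothing eats it): Giant Sea Bass, Harbor Seal, Sea Otter.
Count: 3.

3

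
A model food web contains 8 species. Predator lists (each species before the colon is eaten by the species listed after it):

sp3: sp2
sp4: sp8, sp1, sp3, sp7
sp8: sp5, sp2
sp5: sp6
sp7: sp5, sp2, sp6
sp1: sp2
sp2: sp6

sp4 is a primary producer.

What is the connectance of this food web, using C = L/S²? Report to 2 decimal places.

The web has S = 8 species and L = 13 feeding links.
C = L / S² = 13 / 64 = 0.2031 ≈ 0.20.

C = 0.20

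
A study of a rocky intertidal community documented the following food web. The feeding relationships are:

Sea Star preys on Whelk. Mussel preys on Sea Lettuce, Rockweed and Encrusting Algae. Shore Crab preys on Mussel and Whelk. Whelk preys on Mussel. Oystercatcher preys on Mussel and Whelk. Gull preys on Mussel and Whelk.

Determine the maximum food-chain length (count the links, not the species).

3 links

One longest chain: Encrusting Algae → Mussel → Whelk → Gull.
It has 4 species and 3 links.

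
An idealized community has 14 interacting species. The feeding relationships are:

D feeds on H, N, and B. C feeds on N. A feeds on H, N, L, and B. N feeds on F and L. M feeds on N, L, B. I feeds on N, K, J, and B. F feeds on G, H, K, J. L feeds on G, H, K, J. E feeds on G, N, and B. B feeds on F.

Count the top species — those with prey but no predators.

6

Top species (has prey, but nothing eats it): M, E, C, D, I, A.
Count: 6.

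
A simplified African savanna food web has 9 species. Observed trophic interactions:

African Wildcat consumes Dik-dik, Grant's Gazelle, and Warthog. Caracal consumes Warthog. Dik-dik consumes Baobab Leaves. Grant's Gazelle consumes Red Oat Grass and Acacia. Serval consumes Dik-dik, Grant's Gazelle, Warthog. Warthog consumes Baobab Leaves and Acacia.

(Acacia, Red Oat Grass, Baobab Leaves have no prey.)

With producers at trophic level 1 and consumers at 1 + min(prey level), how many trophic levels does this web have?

Producers (level 1): Acacia, Red Oat Grass, Baobab Leaves.
Following each consumer down to its lowest-level prey: Acacia → Warthog → African Wildcat (levels 1 through 3).
All prey of African Wildcat (Warthog 2, Dik-dik 2, Grant's Gazelle 2) are at level 2 or above, so African Wildcat is at level 1 + 2 = 3.
Every consumer has at least one prey at level 2 or below, so none exceeds level 3.

3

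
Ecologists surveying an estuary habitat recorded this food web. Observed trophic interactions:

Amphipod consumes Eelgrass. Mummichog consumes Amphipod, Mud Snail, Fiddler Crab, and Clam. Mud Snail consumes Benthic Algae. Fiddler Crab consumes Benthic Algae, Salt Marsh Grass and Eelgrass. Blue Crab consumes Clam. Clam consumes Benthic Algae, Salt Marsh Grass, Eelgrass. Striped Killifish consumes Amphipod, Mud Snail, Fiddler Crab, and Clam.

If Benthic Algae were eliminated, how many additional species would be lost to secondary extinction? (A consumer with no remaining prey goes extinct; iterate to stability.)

1

Remove Benthic Algae.
Round 1: Mud Snail (all prey gone) → extinct.
No further losses. Total secondary extinctions: 1.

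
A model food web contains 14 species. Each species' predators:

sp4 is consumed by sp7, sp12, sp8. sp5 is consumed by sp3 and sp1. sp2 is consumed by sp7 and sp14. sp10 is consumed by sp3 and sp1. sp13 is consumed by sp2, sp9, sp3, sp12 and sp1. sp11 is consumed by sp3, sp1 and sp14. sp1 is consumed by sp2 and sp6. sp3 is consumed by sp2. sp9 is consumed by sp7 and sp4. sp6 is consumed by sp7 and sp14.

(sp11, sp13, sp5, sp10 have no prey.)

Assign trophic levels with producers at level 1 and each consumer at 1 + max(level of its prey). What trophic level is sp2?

Trophic level 3

sp11 is a producer → level 1.
sp1 eats sp11 (level 1); other prey at levels: sp13 1, sp5 1, sp10 1 → level 2.
sp2 eats sp1 (level 2); other prey at levels: sp13 1, sp3 2 → level 3.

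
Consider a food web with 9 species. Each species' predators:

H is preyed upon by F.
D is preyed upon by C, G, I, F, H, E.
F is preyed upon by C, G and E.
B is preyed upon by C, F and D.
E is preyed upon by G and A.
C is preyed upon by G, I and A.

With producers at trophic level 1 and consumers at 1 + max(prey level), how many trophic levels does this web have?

6

Producers (level 1): B.
B → D → H → F → C → I gives I level 6.
No species has a prey at level 6, so no species reaches level 7.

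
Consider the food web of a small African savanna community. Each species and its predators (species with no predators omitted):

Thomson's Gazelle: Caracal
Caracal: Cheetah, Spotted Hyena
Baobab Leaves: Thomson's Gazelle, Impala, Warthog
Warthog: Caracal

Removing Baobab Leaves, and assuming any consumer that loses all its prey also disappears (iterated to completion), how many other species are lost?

Remove Baobab Leaves.
Round 1: Thomson's Gazelle (all prey gone), Impala (all prey gone), Warthog (all prey gone) → extinct.
Round 2: Caracal (all prey gone) → extinct.
Round 3: Cheetah (all prey gone), Spotted Hyena (all prey gone) → extinct.
No further losses. Total secondary extinctions: 6.

6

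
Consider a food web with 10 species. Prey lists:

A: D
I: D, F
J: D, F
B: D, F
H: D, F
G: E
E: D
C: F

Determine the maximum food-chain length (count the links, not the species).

One longest chain: D → E → G.
It has 3 species and 2 links.

2 links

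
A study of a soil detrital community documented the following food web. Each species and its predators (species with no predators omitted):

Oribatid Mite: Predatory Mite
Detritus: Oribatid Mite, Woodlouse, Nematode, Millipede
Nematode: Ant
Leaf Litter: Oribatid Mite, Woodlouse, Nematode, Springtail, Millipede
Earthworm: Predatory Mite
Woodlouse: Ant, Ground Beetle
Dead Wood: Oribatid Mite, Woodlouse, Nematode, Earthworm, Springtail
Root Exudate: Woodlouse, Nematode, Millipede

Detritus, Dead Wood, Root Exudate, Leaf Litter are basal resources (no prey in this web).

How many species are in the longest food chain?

One longest chain: Detritus → Oribatid Mite → Predatory Mite.
It has 3 species and 2 links.

3 species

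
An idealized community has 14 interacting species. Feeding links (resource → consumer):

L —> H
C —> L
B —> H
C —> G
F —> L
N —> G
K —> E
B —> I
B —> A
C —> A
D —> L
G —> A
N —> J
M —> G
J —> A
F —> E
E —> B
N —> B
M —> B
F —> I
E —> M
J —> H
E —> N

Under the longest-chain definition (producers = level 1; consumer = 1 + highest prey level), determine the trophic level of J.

Trophic level 4

K is a producer → level 1.
E eats K (level 1); other prey at levels: F 1 → level 2.
N eats E → level 3.
J eats N → level 4.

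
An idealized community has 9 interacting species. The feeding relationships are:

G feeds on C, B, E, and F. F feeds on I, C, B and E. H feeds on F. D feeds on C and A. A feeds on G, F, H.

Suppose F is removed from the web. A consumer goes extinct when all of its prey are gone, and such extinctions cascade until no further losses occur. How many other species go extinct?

Remove F.
Round 1: H (all prey gone) → extinct.
No further losses. Total secondary extinctions: 1.

1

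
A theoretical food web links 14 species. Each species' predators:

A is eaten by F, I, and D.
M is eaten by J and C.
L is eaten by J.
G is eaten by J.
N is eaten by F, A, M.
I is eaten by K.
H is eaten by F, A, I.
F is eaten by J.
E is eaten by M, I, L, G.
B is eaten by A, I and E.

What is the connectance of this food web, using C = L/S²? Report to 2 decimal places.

The web has S = 14 species and L = 22 feeding links.
C = L / S² = 22 / 196 = 0.1122 ≈ 0.11.

C = 0.11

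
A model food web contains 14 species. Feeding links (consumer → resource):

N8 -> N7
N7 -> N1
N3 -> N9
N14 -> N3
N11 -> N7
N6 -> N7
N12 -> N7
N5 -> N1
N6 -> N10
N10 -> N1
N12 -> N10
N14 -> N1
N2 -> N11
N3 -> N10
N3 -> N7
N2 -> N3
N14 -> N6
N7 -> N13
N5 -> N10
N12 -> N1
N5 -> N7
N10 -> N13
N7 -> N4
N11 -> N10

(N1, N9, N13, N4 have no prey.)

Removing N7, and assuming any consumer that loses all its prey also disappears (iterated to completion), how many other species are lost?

Remove N7.
Round 1: N8 (all prey gone) → extinct.
No further losses. Total secondary extinctions: 1.

1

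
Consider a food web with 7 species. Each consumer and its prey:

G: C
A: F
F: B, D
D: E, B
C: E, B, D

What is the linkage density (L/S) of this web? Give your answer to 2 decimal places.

L/S = 1.29

There are L = 9 links among S = 7 species.
L/S = 9/7 = 1.2857 ≈ 1.29.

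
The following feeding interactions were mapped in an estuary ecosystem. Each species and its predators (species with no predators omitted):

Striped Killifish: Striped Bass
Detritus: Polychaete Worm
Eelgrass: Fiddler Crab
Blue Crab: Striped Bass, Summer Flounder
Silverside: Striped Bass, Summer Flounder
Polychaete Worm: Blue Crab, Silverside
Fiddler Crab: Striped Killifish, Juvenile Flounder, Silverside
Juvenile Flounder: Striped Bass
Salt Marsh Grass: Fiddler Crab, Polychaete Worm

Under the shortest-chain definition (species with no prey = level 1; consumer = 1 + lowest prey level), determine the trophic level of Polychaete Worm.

Salt Marsh Grass has no prey (basal) → level 1.
Polychaete Worm eats Salt Marsh Grass → level 2.

Trophic level 2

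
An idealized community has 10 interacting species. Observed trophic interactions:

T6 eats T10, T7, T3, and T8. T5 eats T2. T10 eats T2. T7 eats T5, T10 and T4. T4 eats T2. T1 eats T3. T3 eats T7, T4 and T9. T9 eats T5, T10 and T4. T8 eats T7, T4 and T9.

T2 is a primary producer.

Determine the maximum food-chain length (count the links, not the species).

4 links

One longest chain: T2 → T5 → T7 → T3 → T6.
It has 5 species and 4 links.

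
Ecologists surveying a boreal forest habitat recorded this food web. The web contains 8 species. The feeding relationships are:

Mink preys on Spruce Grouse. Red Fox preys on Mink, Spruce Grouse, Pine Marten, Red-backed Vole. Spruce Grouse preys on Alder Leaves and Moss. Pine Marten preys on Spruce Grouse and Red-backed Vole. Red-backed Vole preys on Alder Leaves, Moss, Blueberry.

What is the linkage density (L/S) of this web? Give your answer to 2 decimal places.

L/S = 1.50

There are L = 12 links among S = 8 species.
L/S = 12/8 = 1.5000 ≈ 1.50.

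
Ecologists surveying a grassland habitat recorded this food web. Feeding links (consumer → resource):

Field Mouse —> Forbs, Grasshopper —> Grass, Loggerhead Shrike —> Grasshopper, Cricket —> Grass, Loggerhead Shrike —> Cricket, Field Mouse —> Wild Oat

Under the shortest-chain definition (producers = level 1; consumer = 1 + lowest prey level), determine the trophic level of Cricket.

Trophic level 2

Grass is a producer → level 1.
Cricket eats Grass → level 2.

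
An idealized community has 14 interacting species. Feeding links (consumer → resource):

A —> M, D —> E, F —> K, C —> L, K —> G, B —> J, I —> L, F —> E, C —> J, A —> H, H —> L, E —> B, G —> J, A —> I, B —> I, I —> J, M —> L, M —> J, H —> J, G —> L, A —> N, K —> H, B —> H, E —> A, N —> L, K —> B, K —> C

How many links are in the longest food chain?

4 links

One longest chain: L → N → A → E → D.
It has 5 species and 4 links.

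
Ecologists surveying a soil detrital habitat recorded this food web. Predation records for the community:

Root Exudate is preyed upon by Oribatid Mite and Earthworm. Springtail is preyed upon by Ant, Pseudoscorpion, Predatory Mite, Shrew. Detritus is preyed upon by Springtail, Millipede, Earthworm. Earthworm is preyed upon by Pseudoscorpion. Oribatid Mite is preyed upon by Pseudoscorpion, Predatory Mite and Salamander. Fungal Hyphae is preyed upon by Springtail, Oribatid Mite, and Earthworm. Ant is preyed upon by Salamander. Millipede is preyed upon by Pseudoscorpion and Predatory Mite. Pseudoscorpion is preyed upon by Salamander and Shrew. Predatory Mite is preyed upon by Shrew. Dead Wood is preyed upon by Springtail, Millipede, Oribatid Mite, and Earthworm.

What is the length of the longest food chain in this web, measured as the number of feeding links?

One longest chain: Dead Wood → Oribatid Mite → Pseudoscorpion → Shrew.
It has 4 species and 3 links.

3 links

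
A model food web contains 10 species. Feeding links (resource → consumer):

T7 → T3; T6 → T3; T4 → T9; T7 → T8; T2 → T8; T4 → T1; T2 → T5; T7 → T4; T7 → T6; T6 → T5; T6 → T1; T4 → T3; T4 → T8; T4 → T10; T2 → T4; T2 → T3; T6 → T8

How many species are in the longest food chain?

3 species

One longest chain: T7 → T4 → T9.
It has 3 species and 2 links.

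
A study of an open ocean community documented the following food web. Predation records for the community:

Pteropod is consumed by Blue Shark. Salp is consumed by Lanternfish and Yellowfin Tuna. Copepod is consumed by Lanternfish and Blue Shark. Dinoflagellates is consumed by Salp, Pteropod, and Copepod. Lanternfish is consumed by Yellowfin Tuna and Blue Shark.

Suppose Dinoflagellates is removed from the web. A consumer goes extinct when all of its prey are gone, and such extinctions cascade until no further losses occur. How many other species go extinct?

Remove Dinoflagellates.
Round 1: Salp (all prey gone), Copepod (all prey gone), Pteropod (all prey gone) → extinct.
Round 2: Lanternfish (all prey gone) → extinct.
Round 3: Yellowfin Tuna (all prey gone), Blue Shark (all prey gone) → extinct.
No further losses. Total secondary extinctions: 6.

6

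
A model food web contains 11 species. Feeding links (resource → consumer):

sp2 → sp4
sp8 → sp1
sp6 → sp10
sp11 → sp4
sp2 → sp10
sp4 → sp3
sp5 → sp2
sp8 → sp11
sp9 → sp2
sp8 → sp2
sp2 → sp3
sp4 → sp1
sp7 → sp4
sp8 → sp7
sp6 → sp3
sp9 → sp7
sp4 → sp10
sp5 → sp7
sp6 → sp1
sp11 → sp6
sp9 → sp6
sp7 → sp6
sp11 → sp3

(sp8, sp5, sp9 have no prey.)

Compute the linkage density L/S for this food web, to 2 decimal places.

There are L = 23 links among S = 11 species.
L/S = 23/11 = 2.0909 ≈ 2.09.

L/S = 2.09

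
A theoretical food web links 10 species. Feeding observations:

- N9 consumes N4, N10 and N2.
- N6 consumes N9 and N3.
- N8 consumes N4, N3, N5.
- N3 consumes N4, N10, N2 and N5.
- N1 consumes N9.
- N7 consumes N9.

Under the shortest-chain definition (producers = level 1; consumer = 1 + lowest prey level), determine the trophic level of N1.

N2 is a producer → level 1.
N9 eats N2 → level 2.
N1 eats N9 → level 3.
No prey of N1 is below level 2, so 3 is the minimum.

Trophic level 3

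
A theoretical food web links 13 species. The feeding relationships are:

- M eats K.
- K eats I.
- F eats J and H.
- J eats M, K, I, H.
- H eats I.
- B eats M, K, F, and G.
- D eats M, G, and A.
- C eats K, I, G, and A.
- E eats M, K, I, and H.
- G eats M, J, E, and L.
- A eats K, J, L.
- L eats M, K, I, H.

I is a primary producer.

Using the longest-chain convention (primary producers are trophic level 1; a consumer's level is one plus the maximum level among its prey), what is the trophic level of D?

Trophic level 6

I is a producer → level 1.
K eats I → level 2.
M eats K → level 3.
L eats M (level 3); other prey at levels: I 1, K 2, H 2 → level 4.
A eats L (level 4); other prey at levels: K 2, J 4 → level 5.
D eats A (level 5); other prey at levels: M 3, G 5 → level 6.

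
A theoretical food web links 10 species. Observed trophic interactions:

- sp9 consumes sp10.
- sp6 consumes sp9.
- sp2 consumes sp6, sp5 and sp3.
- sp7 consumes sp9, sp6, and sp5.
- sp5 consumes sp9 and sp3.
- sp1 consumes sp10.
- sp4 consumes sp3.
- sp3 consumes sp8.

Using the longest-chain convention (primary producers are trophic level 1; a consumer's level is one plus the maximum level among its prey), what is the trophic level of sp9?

Trophic level 2

sp10 is a producer → level 1.
sp9 eats sp10 → level 2.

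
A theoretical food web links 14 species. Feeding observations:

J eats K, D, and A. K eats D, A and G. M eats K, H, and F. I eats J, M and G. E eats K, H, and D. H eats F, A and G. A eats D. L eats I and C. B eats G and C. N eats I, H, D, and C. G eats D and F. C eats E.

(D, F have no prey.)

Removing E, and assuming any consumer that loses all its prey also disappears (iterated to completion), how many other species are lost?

Remove E.
Round 1: C (all prey gone) → extinct.
No further losses. Total secondary extinctions: 1.

1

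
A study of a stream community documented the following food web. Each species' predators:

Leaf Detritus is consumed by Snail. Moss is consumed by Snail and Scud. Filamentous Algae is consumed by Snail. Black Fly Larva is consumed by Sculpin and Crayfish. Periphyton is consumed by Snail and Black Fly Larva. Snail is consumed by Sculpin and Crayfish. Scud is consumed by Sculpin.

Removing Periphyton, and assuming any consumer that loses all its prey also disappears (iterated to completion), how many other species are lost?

Remove Periphyton.
Round 1: Black Fly Larva (all prey gone) → extinct.
No further losses. Total secondary extinctions: 1.

1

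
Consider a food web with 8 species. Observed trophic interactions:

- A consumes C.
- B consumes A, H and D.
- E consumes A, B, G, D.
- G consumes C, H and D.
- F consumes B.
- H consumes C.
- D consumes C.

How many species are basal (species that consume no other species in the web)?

1

Basal species (no prey listed): C.
Count: 1.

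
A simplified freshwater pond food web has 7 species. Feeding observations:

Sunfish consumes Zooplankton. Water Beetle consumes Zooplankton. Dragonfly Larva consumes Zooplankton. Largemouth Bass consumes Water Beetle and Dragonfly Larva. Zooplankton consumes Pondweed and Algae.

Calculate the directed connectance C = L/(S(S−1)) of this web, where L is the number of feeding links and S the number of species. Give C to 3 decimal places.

The web has S = 7 species and L = 7 feeding links.
C = L / (S(S−1)) = 7 / 42 = 0.1667 ≈ 0.167.

C = 0.167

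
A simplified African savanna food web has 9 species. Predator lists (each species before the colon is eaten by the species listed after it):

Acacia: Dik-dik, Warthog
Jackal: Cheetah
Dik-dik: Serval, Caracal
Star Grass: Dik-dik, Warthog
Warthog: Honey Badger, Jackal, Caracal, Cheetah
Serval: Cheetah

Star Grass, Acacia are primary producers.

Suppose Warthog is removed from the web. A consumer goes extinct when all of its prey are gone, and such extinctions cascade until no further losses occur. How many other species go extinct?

Remove Warthog.
Round 1: Honey Badger (all prey gone), Jackal (all prey gone) → extinct.
No further losses. Total secondary extinctions: 2.

2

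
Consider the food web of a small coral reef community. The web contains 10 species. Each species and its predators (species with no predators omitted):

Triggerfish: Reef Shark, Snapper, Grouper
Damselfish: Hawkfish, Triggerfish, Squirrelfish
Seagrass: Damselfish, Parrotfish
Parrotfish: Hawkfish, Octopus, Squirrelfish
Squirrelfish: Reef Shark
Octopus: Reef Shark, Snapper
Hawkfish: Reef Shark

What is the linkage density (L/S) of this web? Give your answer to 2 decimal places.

There are L = 15 links among S = 10 species.
L/S = 15/10 = 1.5000 ≈ 1.50.

L/S = 1.50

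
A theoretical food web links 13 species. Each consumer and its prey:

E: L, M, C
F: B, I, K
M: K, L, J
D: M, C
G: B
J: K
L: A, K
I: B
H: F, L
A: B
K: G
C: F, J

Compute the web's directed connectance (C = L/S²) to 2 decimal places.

C = 0.13

The web has S = 13 species and L = 22 feeding links.
C = L / S² = 22 / 169 = 0.1302 ≈ 0.13.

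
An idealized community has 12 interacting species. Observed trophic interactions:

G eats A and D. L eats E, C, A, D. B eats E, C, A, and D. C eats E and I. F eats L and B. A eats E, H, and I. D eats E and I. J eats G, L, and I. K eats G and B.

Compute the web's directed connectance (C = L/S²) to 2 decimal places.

C = 0.17

The web has S = 12 species and L = 24 feeding links.
C = L / S² = 24 / 144 = 0.1667 ≈ 0.17.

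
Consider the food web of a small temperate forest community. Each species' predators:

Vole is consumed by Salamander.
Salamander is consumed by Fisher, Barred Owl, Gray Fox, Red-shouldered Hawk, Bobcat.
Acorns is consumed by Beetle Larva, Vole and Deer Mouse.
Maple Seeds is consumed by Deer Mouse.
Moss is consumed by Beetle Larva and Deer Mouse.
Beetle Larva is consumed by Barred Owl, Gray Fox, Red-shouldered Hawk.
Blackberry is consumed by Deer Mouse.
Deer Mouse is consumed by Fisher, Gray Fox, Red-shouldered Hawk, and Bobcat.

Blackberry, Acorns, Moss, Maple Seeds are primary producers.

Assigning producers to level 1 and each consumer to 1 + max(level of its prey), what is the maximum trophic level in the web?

4

Producers (level 1): Blackberry, Acorns, Moss, Maple Seeds.
Acorns → Vole → Salamander → Bobcat gives Bobcat level 4.
No species has a prey at level 4, so no species reaches level 5.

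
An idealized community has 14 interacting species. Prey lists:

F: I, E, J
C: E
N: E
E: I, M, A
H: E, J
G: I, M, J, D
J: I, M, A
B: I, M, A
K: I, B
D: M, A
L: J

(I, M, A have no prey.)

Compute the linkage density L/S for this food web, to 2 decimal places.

There are L = 25 links among S = 14 species.
L/S = 25/14 = 1.7857 ≈ 1.79.

L/S = 1.79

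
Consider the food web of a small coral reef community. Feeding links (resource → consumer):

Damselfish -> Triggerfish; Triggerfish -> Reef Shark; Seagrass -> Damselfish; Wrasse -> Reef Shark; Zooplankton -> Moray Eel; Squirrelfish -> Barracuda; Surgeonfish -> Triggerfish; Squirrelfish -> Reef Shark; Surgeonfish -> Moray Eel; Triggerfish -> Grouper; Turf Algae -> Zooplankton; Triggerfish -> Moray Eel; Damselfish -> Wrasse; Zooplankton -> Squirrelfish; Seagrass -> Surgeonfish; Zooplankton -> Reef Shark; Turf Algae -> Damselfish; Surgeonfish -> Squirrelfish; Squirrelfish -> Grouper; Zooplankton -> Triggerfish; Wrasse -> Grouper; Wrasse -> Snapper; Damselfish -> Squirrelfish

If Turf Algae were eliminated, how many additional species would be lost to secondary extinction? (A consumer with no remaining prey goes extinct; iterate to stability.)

Remove Turf Algae.
Round 1: Zooplankton (all prey gone) → extinct.
No further losses. Total secondary extinctions: 1.

1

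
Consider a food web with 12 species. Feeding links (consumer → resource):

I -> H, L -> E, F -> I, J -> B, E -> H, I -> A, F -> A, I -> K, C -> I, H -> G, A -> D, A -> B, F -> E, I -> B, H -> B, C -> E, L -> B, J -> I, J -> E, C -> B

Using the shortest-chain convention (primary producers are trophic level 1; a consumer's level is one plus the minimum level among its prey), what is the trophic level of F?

D is a producer → level 1.
A eats D → level 2.
F eats A → level 3.
No prey of F is below level 2, so 3 is the minimum.

Trophic level 3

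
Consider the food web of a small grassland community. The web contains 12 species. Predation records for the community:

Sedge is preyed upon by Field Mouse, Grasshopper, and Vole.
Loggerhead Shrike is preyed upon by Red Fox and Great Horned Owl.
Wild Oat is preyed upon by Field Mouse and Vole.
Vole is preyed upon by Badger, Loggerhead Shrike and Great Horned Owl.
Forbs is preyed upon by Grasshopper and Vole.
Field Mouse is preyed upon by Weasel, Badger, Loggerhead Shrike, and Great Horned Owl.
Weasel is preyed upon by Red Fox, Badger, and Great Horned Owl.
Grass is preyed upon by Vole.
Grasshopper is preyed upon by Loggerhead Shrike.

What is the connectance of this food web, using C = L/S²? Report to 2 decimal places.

The web has S = 12 species and L = 21 feeding links.
C = L / S² = 21 / 144 = 0.1458 ≈ 0.15.

C = 0.15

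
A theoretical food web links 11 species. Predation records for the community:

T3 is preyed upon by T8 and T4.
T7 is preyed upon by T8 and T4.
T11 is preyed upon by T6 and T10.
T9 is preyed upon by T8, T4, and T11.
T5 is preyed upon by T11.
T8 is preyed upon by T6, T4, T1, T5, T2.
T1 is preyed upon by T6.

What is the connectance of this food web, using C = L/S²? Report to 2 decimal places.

C = 0.13

The web has S = 11 species and L = 16 feeding links.
C = L / S² = 16 / 121 = 0.1322 ≈ 0.13.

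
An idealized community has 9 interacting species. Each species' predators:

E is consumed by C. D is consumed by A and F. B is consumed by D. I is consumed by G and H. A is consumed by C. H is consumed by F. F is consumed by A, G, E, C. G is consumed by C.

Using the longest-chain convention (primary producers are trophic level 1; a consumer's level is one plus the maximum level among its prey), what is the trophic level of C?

B is a producer → level 1.
D eats B → level 2.
F eats D (level 2); other prey at levels: H 2 → level 3.
E eats F → level 4.
C eats E (level 4); other prey at levels: F 3, A 4, G 4 → level 5.

Trophic level 5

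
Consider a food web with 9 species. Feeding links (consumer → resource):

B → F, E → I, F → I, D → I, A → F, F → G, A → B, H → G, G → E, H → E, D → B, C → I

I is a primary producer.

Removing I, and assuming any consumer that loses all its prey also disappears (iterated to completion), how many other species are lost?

8

Remove I.
Round 1: C (all prey gone), E (all prey gone) → extinct.
Round 2: G (all prey gone) → extinct.
Round 3: F (all prey gone), H (all prey gone) → extinct.
Round 4: B (all prey gone) → extinct.
Round 5: A (all prey gone), D (all prey gone) → extinct.
No further losses. Total secondary extinctions: 8.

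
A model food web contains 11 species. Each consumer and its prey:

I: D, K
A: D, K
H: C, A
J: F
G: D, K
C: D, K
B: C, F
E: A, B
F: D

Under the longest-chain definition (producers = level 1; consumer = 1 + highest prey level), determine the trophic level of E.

D is a producer → level 1.
C eats D (level 1); other prey at levels: K 1 → level 2.
B eats C (level 2); other prey at levels: F 2 → level 3.
E eats B (level 3); other prey at levels: A 2 → level 4.

Trophic level 4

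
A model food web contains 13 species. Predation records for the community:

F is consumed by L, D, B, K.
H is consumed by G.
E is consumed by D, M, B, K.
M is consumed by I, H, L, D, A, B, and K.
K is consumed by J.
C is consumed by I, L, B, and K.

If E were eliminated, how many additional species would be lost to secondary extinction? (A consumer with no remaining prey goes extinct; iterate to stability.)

Remove E.
Round 1: M (all prey gone) → extinct.
Round 2: A (all prey gone), H (all prey gone) → extinct.
Round 3: G (all prey gone) → extinct.
No further losses. Total secondary extinctions: 4.

4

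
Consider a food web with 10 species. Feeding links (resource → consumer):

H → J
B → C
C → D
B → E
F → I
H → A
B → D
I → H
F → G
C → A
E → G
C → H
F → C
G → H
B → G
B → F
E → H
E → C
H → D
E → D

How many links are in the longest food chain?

4 links

One longest chain: B → F → C → H → J.
It has 5 species and 4 links.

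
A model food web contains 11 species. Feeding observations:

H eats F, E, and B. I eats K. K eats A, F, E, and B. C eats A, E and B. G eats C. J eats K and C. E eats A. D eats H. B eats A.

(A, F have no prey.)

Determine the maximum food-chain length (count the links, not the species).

3 links

One longest chain: A → E → C → G.
It has 4 species and 3 links.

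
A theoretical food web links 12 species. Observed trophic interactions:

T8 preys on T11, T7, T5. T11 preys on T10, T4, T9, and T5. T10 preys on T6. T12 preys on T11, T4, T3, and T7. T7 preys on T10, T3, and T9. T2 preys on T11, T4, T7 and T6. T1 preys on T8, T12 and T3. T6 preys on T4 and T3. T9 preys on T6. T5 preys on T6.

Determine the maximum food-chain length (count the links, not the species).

One longest chain: T3 → T6 → T9 → T11 → T8 → T1.
It has 6 species and 5 links.

5 links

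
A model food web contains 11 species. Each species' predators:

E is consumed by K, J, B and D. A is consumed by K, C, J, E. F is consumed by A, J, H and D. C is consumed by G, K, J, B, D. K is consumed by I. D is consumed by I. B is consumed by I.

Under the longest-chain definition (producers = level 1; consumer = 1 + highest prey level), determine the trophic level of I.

Trophic level 5

F is a producer → level 1.
A eats F → level 2.
C eats A → level 3.
K eats C (level 3); other prey at levels: A 2, E 3 → level 4.
I eats K (level 4); other prey at levels: D 4, B 4 → level 5.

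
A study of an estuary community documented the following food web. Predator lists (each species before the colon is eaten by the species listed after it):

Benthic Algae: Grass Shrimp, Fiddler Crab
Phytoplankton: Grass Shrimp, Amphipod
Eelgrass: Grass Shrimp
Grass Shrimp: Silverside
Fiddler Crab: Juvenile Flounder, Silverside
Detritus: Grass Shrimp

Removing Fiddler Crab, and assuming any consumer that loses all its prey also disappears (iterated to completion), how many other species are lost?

Remove Fiddler Crab.
Round 1: Juvenile Flounder (all prey gone) → extinct.
No further losses. Total secondary extinctions: 1.

1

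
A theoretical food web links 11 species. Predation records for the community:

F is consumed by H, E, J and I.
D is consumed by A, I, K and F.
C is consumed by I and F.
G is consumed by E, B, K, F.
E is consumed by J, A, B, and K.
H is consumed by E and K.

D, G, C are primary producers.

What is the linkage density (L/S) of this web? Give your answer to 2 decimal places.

L/S = 1.82

There are L = 20 links among S = 11 species.
L/S = 20/11 = 1.8182 ≈ 1.82.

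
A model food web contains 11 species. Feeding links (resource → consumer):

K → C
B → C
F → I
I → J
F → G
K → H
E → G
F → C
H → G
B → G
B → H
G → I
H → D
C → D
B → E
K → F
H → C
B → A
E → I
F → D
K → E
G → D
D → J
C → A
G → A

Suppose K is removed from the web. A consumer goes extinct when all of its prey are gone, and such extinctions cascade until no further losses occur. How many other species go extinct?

1

Remove K.
Round 1: F (all prey gone) → extinct.
No further losses. Total secondary extinctions: 1.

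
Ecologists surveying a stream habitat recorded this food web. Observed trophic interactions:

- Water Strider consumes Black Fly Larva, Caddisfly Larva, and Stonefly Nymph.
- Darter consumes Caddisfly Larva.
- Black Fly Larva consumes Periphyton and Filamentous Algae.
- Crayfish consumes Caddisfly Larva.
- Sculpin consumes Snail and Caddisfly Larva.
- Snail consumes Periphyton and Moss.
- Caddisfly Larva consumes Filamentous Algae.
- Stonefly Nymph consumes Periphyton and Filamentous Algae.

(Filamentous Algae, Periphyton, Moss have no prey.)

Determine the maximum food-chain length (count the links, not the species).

One longest chain: Filamentous Algae → Caddisfly Larva → Sculpin.
It has 3 species and 2 links.

2 links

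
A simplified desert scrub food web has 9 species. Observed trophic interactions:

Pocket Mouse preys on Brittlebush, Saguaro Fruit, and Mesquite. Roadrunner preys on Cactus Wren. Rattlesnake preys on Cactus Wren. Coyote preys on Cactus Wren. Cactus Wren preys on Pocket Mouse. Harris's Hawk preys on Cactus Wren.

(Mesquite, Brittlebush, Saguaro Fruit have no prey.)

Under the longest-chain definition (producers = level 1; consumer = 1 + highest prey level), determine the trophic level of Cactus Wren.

Mesquite is a producer → level 1.
Pocket Mouse eats Mesquite (level 1); other prey at levels: Brittlebush 1, Saguaro Fruit 1 → level 2.
Cactus Wren eats Pocket Mouse → level 3.

Trophic level 3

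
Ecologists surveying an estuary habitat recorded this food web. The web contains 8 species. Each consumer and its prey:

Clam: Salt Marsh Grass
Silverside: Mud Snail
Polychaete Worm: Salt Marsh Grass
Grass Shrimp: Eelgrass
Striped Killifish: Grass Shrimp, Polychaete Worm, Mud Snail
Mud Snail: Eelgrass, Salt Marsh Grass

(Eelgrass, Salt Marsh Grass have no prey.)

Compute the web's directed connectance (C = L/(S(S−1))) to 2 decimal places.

C = 0.16

The web has S = 8 species and L = 9 feeding links.
C = L / (S(S−1)) = 9 / 56 = 0.1607 ≈ 0.16.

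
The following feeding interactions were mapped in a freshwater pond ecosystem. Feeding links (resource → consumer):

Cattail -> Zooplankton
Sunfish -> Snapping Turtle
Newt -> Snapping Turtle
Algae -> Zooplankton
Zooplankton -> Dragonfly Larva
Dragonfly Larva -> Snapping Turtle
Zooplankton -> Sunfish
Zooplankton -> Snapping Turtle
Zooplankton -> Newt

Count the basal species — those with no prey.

Basal species (no prey listed): Algae, Cattail.
Count: 2.

2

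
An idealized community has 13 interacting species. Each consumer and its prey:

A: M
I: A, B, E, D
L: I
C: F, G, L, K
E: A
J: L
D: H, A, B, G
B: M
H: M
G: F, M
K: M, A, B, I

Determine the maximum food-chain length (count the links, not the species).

One longest chain: M → A → E → I → L → C.
It has 6 species and 5 links.

5 links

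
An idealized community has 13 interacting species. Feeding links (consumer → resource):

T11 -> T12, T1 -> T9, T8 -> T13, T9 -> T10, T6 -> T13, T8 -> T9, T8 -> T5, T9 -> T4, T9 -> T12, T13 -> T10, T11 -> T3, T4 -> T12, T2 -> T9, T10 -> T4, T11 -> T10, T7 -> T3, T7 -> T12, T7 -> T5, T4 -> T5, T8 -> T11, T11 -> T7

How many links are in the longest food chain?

4 links

One longest chain: T12 → T4 → T10 → T9 → T2.
It has 5 species and 4 links.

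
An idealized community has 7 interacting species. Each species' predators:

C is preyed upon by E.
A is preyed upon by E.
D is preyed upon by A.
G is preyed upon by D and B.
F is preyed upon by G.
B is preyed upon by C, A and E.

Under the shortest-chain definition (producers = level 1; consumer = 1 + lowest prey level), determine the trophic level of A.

F is a producer → level 1.
G eats F → level 2.
B eats G → level 3.
A eats B → level 4.
No prey of A is below level 3, so 4 is the minimum.

Trophic level 4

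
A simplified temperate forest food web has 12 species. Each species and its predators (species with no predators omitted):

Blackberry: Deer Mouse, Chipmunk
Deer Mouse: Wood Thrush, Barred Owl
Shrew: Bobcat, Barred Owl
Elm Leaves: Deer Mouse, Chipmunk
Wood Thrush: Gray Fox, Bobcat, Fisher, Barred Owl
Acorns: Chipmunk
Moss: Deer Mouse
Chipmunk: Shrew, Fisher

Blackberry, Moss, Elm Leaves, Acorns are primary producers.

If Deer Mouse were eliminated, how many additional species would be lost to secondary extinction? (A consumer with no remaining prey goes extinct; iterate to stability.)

Remove Deer Mouse.
Round 1: Wood Thrush (all prey gone) → extinct.
Round 2: Gray Fox (all prey gone) → extinct.
No further losses. Total secondary extinctions: 2.

2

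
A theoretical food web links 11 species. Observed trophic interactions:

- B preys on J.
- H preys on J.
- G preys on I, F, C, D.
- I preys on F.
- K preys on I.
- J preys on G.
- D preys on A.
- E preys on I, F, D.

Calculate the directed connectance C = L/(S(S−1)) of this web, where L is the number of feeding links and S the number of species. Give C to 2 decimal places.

C = 0.12

The web has S = 11 species and L = 13 feeding links.
C = L / (S(S−1)) = 13 / 110 = 0.1182 ≈ 0.12.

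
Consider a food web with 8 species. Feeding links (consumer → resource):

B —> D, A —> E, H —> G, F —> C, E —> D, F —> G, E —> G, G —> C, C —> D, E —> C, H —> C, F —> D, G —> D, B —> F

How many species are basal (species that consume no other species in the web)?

Basal species (no prey listed): D.
Count: 1.

1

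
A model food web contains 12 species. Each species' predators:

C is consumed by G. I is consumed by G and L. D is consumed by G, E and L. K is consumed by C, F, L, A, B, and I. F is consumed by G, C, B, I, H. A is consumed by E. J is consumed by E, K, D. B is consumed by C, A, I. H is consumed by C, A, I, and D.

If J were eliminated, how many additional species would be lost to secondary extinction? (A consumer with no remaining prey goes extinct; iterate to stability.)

11

Remove J.
Round 1: K (all prey gone) → extinct.
Round 2: F (all prey gone) → extinct.
Round 3: H (all prey gone), B (all prey gone) → extinct.
Round 4: I (all prey gone), C (all prey gone), A (all prey gone), D (all prey gone) → extinct.
Round 5: E (all prey gone), G (all prey gone), L (all prey gone) → extinct.
No further losses. Total secondary extinctions: 11.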